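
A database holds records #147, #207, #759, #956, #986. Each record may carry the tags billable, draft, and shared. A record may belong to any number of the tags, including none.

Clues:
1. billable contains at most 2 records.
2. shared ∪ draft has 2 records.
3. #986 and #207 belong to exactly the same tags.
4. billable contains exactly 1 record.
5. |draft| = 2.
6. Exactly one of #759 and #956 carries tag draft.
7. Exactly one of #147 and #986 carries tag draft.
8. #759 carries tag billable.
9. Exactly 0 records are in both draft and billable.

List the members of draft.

draft = {#147, #956}

From (8): #759 ∈ billable.
(4): billable already has 1, so the rest are out.
Suppose #147 ∉ draft: no assignment then satisfies all the clues, so #147 ∈ draft.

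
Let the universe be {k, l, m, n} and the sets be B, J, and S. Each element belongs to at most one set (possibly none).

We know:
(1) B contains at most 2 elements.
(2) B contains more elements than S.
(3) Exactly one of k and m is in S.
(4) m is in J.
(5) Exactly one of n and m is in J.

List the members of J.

From (4): m ∈ J.
(3) (exactly one): k ∈ S.
(5) (exactly one): n ∉ J.
Suppose l ∈ J: no assignment then satisfies all the clues, so l ∉ J.

J = {m}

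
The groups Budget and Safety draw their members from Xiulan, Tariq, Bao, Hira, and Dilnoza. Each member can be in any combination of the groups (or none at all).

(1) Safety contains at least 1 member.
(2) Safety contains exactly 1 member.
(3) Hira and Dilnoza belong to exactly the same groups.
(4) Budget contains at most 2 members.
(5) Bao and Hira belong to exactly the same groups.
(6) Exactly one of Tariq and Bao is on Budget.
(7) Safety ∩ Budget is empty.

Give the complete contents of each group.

Budget = {Tariq}; Safety = {Xiulan}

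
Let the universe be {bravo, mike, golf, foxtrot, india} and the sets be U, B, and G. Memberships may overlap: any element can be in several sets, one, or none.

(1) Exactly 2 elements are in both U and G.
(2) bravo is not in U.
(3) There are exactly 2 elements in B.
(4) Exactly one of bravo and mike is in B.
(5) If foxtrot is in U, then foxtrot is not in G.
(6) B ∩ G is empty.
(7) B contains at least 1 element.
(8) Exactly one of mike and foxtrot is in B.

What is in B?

B = {bravo, foxtrot}

From (2): bravo ∉ U.
Suppose bravo ∉ B: no assignment then satisfies all the clues, so bravo ∈ B.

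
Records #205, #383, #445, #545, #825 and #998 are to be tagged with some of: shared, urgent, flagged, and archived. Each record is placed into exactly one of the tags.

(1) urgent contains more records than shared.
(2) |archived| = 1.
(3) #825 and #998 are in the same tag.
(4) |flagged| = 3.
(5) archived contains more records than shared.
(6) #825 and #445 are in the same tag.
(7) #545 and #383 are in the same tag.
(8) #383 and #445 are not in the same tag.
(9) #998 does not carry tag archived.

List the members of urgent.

urgent = {#383, #545}

From (9): #998 ∉ archived.
(3): #825 matches #998: #825 ∉ archived.
(6): #445 matches #825: #445 ∉ archived.
Suppose #205 ∈ urgent: no assignment then satisfies all the clues, so #205 ∉ urgent.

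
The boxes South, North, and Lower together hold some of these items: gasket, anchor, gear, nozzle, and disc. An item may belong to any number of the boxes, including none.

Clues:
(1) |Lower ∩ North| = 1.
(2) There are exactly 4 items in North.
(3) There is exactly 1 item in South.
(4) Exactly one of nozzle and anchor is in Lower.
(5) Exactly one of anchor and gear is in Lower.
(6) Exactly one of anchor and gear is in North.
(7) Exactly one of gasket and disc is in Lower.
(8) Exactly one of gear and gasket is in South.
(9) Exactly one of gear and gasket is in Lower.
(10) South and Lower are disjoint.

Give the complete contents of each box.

South = {gear}; North = {disc, gasket, gear, nozzle}; Lower = {anchor, gasket}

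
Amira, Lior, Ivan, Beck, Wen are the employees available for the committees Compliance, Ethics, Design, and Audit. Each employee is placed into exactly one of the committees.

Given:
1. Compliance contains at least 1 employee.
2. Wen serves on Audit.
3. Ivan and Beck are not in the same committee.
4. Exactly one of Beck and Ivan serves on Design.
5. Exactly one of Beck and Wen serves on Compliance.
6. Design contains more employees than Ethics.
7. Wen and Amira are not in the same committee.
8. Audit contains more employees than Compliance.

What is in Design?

Design = {Amira, Ivan}

From (2): Wen ∈ Audit.
(5) (exactly one): Beck ∈ Compliance.
(7): Amira ∉ Audit.
(3): Ivan ∉ Compliance.
(4) (exactly one): Ivan ∈ Design.
Suppose Amira ∉ Design: no assignment then satisfies all the clues, so Amira ∈ Design.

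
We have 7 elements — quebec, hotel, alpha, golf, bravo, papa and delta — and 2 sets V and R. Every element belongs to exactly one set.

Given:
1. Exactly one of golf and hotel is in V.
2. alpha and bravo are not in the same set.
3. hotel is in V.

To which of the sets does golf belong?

From (3): hotel ∈ V.
(1) (exactly one): golf ∉ V.
Only one set left: golf ∈ R.

golf: R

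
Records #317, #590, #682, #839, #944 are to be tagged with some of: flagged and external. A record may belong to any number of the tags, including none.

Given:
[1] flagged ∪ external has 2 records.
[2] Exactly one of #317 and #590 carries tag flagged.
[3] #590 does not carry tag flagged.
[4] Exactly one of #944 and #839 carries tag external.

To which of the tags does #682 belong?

#682: none

From (3): #590 ∉ flagged.
(2) (exactly one): #317 ∈ flagged.
Suppose #682 ∈ flagged: no assignment then satisfies all the clues, so #682 ∉ flagged.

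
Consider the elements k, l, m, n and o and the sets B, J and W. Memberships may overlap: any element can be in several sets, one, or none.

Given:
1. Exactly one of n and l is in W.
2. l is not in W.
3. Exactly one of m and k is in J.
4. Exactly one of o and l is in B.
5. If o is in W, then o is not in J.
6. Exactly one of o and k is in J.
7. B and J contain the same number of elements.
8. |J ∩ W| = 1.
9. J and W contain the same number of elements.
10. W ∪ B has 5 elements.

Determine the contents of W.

W = {m, n, o}

From (2): l ∉ W.
(1) (exactly one): n ∈ W.
Suppose k ∈ W: no assignment then satisfies all the clues, so k ∉ W.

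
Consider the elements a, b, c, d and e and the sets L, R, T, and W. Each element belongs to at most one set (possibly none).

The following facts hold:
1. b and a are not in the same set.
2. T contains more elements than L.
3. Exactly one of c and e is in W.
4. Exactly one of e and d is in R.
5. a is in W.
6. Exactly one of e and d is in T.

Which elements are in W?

W = {a, c}

From (5): a ∈ W.
(1): b ∉ W.
Suppose c ∉ W: no assignment then satisfies all the clues, so c ∈ W.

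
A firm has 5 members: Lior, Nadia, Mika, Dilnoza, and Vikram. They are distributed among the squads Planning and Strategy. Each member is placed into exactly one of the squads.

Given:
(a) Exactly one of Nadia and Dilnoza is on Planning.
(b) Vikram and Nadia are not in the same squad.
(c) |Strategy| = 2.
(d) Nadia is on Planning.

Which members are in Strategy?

Strategy = {Dilnoza, Vikram}

From (d): Nadia ∈ Planning.
(a) (exactly one): Dilnoza ∉ Planning.
(b): Vikram ∉ Planning.
Only one squad left: Dilnoza ∈ Strategy.
Only one squad left: Vikram ∈ Strategy.
(c): Strategy already has 2, so the rest are out.
Only one squad left: Lior ∈ Planning.
Only one squad left: Mika ∈ Planning.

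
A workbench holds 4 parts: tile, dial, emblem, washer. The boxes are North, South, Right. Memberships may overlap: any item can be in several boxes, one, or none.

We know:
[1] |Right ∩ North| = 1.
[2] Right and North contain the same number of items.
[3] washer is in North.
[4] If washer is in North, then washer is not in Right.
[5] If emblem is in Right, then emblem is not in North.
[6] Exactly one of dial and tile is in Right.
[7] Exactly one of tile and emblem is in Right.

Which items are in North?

From (3): washer ∈ North.
(4): washer ∉ Right.
Suppose tile ∈ North: no assignment then satisfies all the clues, so tile ∉ North.

North = {dial, washer}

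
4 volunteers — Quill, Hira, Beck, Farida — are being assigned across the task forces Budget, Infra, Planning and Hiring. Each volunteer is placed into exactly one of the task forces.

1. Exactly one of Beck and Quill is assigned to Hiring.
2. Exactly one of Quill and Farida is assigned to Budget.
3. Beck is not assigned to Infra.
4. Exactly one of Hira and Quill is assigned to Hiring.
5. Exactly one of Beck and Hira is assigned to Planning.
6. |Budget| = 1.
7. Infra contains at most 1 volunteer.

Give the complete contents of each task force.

Budget = {Farida}; Infra = {Hira}; Planning = {Beck}; Hiring = {Quill}

From (3): Beck ∉ Infra.
Suppose Quill ∈ Budget: no assignment then satisfies all the clues, so Quill ∉ Budget.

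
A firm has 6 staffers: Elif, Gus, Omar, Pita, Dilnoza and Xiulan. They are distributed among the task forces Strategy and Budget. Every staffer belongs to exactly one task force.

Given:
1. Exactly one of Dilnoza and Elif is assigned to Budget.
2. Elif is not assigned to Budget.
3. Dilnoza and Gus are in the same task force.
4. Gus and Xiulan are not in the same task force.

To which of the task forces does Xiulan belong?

Xiulan: Strategy

From (2): Elif ∉ Budget.
(1) (exactly one): Dilnoza ∈ Budget.
(3): Gus matches Dilnoza: Gus ∉ Strategy.
(3): Gus matches Dilnoza: Gus ∈ Budget.
(4): Xiulan ∉ Budget.
Only one task force left: Elif ∈ Strategy.
Only one task force left: Xiulan ∈ Strategy.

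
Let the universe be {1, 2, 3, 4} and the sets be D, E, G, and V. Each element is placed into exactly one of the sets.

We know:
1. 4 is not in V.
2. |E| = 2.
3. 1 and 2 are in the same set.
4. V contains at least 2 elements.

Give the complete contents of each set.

D = {}; E = {3, 4}; G = {}; V = {1, 2}

From (1): 4 ∉ V.
Suppose 1 ∈ D: no assignment then satisfies all the clues, so 1 ∉ D.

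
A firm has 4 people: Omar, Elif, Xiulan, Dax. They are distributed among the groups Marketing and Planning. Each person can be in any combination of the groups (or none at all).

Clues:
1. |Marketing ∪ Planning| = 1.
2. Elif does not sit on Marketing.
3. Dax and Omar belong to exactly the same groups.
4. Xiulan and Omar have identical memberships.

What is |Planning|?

1

From (2): Elif ∉ Marketing.
Suppose Omar ∈ Marketing: no assignment then satisfies all the clues, so Omar ∉ Marketing.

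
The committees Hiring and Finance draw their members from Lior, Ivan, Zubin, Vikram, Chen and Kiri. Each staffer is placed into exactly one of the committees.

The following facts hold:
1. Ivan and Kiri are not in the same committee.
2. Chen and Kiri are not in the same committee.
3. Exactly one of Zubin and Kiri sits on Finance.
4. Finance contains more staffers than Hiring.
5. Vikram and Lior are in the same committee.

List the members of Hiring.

Hiring = {Kiri}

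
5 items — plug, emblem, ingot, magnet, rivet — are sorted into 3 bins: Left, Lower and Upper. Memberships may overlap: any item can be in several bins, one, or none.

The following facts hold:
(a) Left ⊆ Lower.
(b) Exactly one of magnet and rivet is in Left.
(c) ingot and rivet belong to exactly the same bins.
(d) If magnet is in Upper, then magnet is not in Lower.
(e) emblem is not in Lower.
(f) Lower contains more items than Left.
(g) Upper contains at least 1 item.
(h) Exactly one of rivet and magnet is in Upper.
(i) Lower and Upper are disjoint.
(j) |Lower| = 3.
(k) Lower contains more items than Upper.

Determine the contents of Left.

Left = {ingot, rivet}

From (e): emblem ∉ Lower.
(a) contrapositive: emblem ∉ Left.
Suppose plug ∈ Left: no assignment then satisfies all the clues, so plug ∉ Left.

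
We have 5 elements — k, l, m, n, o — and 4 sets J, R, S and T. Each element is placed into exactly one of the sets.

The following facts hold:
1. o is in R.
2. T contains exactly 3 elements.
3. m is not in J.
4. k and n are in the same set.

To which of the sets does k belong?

k: T

From (1): o ∈ R.
From (3): m ∉ J.
Suppose k ∈ J: no assignment then satisfies all the clues, so k ∉ J.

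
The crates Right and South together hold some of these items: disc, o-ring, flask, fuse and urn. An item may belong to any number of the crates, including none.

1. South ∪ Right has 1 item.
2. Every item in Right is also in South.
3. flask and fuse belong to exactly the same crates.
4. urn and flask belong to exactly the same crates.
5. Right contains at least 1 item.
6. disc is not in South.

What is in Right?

Right = {o-ring}

From (6): disc ∉ South.
(2) contrapositive: disc ∉ Right.
Suppose o-ring ∉ Right: no assignment then satisfies all the clues, so o-ring ∈ Right.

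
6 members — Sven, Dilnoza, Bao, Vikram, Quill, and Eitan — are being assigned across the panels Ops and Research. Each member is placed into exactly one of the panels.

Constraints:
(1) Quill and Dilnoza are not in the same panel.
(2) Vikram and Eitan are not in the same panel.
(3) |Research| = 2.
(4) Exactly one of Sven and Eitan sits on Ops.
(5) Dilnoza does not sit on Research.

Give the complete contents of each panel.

Ops = {Bao, Dilnoza, Sven, Vikram}; Research = {Eitan, Quill}

From (5): Dilnoza ∉ Research.
Only one panel left: Dilnoza ∈ Ops.
(1): Quill ∉ Ops.
Only one panel left: Quill ∈ Research.
Suppose Sven ∉ Ops: no assignment then satisfies all the clues, so Sven ∈ Ops.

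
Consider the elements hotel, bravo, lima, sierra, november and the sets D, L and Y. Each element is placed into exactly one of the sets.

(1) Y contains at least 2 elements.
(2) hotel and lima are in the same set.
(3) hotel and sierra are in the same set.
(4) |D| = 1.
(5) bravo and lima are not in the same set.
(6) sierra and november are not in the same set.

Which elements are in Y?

Y = {hotel, lima, sierra}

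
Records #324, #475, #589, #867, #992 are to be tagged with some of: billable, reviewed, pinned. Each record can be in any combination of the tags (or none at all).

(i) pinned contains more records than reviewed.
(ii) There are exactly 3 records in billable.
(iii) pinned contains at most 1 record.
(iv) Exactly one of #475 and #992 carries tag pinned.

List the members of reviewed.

reviewed = {}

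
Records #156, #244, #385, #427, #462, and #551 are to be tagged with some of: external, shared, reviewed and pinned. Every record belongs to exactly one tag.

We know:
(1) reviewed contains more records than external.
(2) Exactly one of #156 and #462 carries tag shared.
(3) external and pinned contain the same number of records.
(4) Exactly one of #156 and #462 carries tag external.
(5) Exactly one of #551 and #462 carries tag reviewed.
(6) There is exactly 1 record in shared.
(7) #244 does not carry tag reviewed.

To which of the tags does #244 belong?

#244: pinned

From (7): #244 ∉ reviewed.
Suppose #244 ∈ external: no assignment then satisfies all the clues, so #244 ∉ external.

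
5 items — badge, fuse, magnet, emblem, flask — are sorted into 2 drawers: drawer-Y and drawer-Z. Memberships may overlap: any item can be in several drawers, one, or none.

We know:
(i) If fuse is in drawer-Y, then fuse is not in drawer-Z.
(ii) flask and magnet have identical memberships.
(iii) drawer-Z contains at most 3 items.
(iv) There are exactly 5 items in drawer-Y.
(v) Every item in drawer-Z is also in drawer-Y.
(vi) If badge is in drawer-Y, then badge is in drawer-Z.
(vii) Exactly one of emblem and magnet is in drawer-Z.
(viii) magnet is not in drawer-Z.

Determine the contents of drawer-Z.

drawer-Z = {badge, emblem}

From (viii): magnet ∉ drawer-Z.
(ii): flask matches magnet: flask ∉ drawer-Z.
(iv): only 5 candidates remain for drawer-Y, so all are in.
(vi): badge ∈ drawer-Z.
(vii) (exactly one): emblem ∈ drawer-Z.
(i): fuse ∉ drawer-Z.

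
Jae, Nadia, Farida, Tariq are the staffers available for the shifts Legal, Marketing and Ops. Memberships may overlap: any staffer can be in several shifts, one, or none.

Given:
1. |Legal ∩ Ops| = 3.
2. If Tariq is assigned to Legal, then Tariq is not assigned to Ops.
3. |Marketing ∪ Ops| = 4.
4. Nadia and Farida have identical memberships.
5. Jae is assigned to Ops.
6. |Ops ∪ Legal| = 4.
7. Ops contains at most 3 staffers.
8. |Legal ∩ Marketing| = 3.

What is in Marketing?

Marketing = {Farida, Nadia, Tariq}

From (5): Jae ∈ Ops.
Suppose Jae ∈ Marketing: no assignment then satisfies all the clues, so Jae ∉ Marketing.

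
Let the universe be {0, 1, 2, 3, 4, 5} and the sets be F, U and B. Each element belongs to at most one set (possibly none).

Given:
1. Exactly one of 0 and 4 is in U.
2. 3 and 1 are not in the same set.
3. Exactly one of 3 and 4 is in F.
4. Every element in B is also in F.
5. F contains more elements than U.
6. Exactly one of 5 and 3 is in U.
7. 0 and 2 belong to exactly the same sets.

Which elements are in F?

F = {0, 2, 3}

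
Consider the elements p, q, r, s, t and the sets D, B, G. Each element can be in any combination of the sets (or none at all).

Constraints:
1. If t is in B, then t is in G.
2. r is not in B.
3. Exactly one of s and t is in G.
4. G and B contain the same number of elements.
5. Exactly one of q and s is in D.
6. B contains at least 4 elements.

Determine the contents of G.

G = {p, q, r, t}

From (2): r ∉ B.
(6): only 4 candidates remain for B, so all are in.
(1): t ∈ G.
(3) (exactly one): s ∉ G.
Suppose p ∉ G: no assignment then satisfies all the clues, so p ∈ G.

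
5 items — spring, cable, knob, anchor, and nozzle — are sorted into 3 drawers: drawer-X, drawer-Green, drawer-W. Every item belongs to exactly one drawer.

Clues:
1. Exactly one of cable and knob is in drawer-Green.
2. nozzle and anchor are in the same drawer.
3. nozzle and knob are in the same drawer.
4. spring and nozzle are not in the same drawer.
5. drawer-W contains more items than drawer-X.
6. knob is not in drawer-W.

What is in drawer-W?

drawer-W = {cable, spring}

From (6): knob ∉ drawer-W.
(3): nozzle matches knob: nozzle ∉ drawer-W.
(2): anchor matches nozzle: anchor ∉ drawer-W.
Suppose spring ∉ drawer-W: no assignment then satisfies all the clues, so spring ∈ drawer-W.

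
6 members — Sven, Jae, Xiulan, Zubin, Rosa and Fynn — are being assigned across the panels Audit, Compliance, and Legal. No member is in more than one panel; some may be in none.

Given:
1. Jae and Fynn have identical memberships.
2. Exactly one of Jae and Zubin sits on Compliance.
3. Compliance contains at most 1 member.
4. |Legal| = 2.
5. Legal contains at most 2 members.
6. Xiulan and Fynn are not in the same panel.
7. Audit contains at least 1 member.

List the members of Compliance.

Compliance = {Zubin}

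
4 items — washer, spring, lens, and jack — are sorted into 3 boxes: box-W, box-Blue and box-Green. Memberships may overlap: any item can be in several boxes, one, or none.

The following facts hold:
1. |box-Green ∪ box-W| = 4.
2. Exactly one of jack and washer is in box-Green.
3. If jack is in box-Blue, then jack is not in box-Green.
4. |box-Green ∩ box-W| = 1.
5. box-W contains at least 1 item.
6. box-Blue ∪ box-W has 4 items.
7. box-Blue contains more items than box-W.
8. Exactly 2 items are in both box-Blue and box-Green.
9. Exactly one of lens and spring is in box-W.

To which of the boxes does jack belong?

jack: box-Blue, box-W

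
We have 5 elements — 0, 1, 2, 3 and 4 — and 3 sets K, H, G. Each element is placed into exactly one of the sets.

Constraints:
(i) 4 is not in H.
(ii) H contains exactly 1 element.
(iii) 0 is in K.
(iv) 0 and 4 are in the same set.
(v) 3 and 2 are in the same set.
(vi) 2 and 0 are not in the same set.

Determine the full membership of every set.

K = {0, 4}; H = {1}; G = {2, 3}

From (i): 4 ∉ H.
From (iii): 0 ∈ K.
(iv): 4 matches 0: 4 ∈ K.
(vi): 2 ∉ K.
(v): 3 matches 2: 3 ∉ K.
Suppose 1 ∈ K: no assignment then satisfies all the clues, so 1 ∉ K.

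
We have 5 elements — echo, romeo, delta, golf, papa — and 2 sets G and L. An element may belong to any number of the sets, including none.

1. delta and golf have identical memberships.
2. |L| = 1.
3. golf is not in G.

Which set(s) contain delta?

delta: none

From (3): golf ∉ G.
(1): delta matches golf: delta ∉ G.
Suppose delta ∈ L: no assignment then satisfies all the clues, so delta ∉ L.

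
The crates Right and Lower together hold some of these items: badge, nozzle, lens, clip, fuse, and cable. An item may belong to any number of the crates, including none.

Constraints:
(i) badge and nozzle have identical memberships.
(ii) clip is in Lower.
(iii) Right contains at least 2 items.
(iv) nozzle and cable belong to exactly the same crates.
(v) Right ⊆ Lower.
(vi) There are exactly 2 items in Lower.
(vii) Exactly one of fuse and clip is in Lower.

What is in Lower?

Lower = {clip, lens}

From (ii): clip ∈ Lower.
(vii) (exactly one): fuse ∉ Lower.
(v) contrapositive: fuse ∉ Right.
Suppose badge ∈ Lower: no assignment then satisfies all the clues, so badge ∉ Lower.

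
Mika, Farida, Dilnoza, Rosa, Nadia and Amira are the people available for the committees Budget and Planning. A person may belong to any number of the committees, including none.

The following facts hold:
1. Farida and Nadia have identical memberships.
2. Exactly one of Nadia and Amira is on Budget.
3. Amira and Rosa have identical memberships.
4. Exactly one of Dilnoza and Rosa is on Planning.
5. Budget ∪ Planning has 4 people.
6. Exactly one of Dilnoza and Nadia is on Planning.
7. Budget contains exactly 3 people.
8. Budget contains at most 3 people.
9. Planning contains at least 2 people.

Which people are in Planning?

Planning = {Dilnoza, Mika}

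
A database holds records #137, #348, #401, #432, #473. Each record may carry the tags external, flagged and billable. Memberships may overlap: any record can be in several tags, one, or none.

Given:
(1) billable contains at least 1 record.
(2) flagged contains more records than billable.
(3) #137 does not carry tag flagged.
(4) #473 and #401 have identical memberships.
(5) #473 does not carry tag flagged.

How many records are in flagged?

2

From (3): #137 ∉ flagged.
From (5): #473 ∉ flagged.
(4): #401 matches #473: #401 ∉ flagged.
Suppose #348 ∉ flagged: no assignment then satisfies all the clues, so #348 ∈ flagged.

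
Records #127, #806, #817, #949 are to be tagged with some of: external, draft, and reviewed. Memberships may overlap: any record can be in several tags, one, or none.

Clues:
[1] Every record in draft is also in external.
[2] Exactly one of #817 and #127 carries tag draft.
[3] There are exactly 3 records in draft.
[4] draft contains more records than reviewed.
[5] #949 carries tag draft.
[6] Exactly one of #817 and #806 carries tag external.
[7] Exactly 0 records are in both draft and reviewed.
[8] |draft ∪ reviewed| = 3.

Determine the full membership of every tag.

external = {#127, #806, #949}; draft = {#127, #806, #949}; reviewed = {}

From (5): #949 ∈ draft.
(1) with #949 ∈ draft: #949 ∈ external.
Suppose #127 ∉ external: no assignment then satisfies all the clues, so #127 ∈ external.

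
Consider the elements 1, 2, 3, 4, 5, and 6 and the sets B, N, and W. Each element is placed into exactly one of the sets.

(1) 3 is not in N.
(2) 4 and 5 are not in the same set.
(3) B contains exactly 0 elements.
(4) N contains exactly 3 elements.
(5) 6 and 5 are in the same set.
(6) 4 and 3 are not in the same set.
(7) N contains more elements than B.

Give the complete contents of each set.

From (1): 3 ∉ N.
(3): B already has 0, so the rest are out.
Only one set left: 3 ∈ W.
(6): 4 ∉ W.
Only one set left: 4 ∈ N.
(2): 5 ∉ N.
(5): 6 matches 5: 6 ∉ N.
Only one set left: 5 ∈ W.
Only one set left: 6 ∈ W.
(4): only 3 candidates remain for N, so all are in.

B = {}; N = {1, 2, 4}; W = {3, 5, 6}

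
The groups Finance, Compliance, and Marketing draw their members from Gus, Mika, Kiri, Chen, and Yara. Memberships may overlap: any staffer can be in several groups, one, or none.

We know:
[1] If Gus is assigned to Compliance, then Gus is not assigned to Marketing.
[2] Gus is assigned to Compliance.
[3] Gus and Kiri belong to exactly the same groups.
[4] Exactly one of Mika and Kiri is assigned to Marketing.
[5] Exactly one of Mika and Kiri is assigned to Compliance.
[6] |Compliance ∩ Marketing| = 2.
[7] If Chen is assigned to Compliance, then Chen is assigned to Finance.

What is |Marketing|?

3

From (2): Gus ∈ Compliance.
(1): Gus ∉ Marketing.
(3): Kiri matches Gus: Kiri ∈ Compliance.
(3): Kiri matches Gus: Kiri ∉ Marketing.
(4) (exactly one): Mika ∈ Marketing.
(5) (exactly one): Mika ∉ Compliance.
Suppose Chen ∉ Finance: no assignment then satisfies all the clues, so Chen ∈ Finance.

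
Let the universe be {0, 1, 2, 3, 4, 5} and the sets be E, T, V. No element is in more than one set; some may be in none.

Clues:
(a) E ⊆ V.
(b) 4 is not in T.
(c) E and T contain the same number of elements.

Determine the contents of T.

T = {}

From (b): 4 ∉ T.
Suppose 0 ∈ T: no assignment then satisfies all the clues, so 0 ∉ T.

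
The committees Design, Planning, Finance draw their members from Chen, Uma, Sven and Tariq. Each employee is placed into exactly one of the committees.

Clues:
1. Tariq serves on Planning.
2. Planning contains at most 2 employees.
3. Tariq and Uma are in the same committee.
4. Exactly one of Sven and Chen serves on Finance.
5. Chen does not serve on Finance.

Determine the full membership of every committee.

Design = {Chen}; Planning = {Tariq, Uma}; Finance = {Sven}

From (1): Tariq ∈ Planning.
From (5): Chen ∉ Finance.
(3): Uma matches Tariq: Uma ∉ Design.
(3): Uma matches Tariq: Uma ∈ Planning.
(4) (exactly one): Sven ∈ Finance.
(2): Planning already has 2, so the rest are out.
Only one committee left: Chen ∈ Design.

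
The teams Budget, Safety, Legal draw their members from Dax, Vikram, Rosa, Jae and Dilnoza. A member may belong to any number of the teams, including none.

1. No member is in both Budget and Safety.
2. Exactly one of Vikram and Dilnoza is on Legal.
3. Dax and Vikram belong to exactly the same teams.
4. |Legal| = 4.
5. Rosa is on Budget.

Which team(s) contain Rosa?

From (5): Rosa ∈ Budget.
(1) (disjoint): Rosa ∉ Safety.
Suppose Rosa ∉ Legal: no assignment then satisfies all the clues, so Rosa ∈ Legal.

Rosa: Budget, Legal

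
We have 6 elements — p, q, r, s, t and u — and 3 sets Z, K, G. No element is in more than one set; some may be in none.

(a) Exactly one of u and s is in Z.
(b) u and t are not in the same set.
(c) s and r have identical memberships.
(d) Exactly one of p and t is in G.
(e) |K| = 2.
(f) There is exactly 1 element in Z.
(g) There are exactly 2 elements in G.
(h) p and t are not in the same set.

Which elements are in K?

K = {r, s}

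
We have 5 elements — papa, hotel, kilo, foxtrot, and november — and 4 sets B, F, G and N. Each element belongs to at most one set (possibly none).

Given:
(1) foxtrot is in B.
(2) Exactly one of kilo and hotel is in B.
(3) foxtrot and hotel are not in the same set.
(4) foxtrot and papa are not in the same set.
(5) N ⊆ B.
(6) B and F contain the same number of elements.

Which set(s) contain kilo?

From (1): foxtrot ∈ B.
(3): hotel ∉ B.
(4): papa ∉ B.
(5) contrapositive: papa ∉ N.
(5) contrapositive: hotel ∉ N.
(2) (exactly one): kilo ∈ B.

kilo: B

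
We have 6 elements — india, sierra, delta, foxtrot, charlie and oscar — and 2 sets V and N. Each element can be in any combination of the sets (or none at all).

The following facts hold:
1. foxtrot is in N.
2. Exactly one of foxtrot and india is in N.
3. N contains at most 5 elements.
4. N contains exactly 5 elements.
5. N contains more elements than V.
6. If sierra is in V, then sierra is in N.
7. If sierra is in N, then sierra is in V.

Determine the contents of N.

N = {charlie, delta, foxtrot, oscar, sierra}

From (1): foxtrot ∈ N.
(2) (exactly one): india ∉ N.
(4): only 5 candidates remain for N, so all are in.
(7): sierra ∈ V.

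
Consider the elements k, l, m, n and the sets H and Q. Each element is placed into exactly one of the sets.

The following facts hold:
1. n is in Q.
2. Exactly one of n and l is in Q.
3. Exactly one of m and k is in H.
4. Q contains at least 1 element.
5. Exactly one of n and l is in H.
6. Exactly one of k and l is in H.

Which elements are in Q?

From (1): n ∈ Q.
(2) (exactly one): l ∉ Q.
(5) (exactly one): l ∈ H.
(6) (exactly one): k ∉ H.
Only one set left: k ∈ Q.
(3) (exactly one): m ∈ H.

Q = {k, n}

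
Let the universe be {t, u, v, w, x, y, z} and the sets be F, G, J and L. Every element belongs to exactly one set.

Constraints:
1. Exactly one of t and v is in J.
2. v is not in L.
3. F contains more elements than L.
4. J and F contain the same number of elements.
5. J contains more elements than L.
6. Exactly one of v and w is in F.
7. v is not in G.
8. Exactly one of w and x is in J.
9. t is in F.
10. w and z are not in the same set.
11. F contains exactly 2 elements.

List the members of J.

From (2): v ∉ L.
From (7): v ∉ G.
From (9): t ∈ F.
(1) (exactly one): v ∈ J.
(6) (exactly one): w ∈ F.
(8) (exactly one): x ∈ J.
(10): z ∉ F.
(11): F already has 2, so the rest are out.
Suppose u ∈ J: no assignment then satisfies all the clues, so u ∉ J.

J = {v, x}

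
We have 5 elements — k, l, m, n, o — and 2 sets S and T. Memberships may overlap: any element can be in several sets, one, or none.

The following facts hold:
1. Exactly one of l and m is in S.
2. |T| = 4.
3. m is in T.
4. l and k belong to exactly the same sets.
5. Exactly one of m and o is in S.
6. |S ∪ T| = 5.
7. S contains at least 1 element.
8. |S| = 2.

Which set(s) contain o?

o: T

From (3): m ∈ T.
Suppose o ∈ S: no assignment then satisfies all the clues, so o ∉ S.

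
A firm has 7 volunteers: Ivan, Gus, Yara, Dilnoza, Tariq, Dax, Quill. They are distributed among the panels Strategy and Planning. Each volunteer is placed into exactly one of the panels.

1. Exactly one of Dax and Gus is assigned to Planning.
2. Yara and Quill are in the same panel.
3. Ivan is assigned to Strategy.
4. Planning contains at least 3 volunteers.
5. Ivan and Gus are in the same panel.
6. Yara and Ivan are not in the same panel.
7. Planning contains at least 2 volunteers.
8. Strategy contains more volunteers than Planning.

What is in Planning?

Planning = {Dax, Quill, Yara}

From (3): Ivan ∈ Strategy.
(5): Gus matches Ivan: Gus ∈ Strategy.
(6): Yara ∉ Strategy.
Only one panel left: Yara ∈ Planning.
(1) (exactly one): Dax ∈ Planning.
(2): Quill matches Yara: Quill ∉ Strategy.
(2): Quill matches Yara: Quill ∈ Planning.
Suppose Dilnoza ∈ Planning: no assignment then satisfies all the clues, so Dilnoza ∉ Planning.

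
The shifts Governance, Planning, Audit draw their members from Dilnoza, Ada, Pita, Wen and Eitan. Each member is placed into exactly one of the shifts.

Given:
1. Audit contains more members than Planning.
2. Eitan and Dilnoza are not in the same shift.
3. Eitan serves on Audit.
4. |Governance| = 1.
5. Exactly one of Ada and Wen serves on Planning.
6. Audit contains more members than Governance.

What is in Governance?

Governance = {Dilnoza}

From (3): Eitan ∈ Audit.
(2): Dilnoza ∉ Audit.
Suppose Dilnoza ∉ Governance: no assignment then satisfies all the clues, so Dilnoza ∈ Governance.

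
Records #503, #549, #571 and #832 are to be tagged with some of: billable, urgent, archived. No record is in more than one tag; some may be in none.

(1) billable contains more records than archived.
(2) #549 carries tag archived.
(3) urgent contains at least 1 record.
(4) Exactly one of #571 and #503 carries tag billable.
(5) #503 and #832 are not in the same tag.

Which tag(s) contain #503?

#503: urgent

From (2): #549 ∈ archived.
Suppose #503 ∈ billable: no assignment then satisfies all the clues, so #503 ∉ billable.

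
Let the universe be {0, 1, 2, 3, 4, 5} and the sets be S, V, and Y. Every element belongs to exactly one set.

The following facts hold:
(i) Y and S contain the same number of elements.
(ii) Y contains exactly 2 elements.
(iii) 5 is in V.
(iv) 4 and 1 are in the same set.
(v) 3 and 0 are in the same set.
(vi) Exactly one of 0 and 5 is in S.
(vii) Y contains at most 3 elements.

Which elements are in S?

S = {0, 3}

From (iii): 5 ∈ V.
(vi) (exactly one): 0 ∈ S.
(v): 3 matches 0: 3 ∈ S.
Suppose 1 ∈ S: no assignment then satisfies all the clues, so 1 ∉ S.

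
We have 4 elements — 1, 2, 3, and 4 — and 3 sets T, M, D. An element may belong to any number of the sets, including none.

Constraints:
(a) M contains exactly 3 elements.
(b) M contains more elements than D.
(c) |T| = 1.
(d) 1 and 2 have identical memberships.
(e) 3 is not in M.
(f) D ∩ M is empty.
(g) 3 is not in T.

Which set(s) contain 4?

4: M, T

From (e): 3 ∉ M.
From (g): 3 ∉ T.
(a): only 3 candidates remain for M, so all are in.
(f) (disjoint): 1 ∉ D.
(f) (disjoint): 2 ∉ D.
(f) (disjoint): 4 ∉ D.
Suppose 4 ∉ T: no assignment then satisfies all the clues, so 4 ∈ T.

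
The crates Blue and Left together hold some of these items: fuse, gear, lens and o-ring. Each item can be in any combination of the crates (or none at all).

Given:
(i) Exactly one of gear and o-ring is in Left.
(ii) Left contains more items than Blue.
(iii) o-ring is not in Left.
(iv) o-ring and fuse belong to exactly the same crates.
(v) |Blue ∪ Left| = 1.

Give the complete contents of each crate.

Blue = {}; Left = {gear}

From (iii): o-ring ∉ Left.
(i) (exactly one): gear ∈ Left.
(iv): fuse matches o-ring: fuse ∉ Left.
Suppose fuse ∈ Blue: no assignment then satisfies all the clues, so fuse ∉ Blue.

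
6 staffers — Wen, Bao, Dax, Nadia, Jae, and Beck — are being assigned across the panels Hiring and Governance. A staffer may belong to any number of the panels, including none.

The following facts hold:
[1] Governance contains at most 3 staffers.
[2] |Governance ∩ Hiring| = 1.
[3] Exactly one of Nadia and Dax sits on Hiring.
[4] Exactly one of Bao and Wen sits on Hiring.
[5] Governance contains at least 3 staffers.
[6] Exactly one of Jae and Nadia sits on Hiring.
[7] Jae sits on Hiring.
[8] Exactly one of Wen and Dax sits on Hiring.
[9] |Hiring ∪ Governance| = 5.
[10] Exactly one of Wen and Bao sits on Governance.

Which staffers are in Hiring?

From (7): Jae ∈ Hiring.
(6) (exactly one): Nadia ∉ Hiring.
(3) (exactly one): Dax ∈ Hiring.
(8) (exactly one): Wen ∉ Hiring.
(4) (exactly one): Bao ∈ Hiring.
Suppose Beck ∈ Hiring: no assignment then satisfies all the clues, so Beck ∉ Hiring.

Hiring = {Bao, Dax, Jae}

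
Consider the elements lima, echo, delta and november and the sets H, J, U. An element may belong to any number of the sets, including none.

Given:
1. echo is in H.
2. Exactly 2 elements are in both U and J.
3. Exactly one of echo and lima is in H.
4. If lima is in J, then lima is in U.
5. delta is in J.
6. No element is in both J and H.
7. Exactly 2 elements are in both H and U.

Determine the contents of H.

H = {echo, november}

From (1): echo ∈ H.
From (5): delta ∈ J.
(3) (exactly one): lima ∉ H.
(6) (disjoint): echo ∉ J.
(6) (disjoint): delta ∉ H.
Suppose november ∉ H: no assignment then satisfies all the clues, so november ∈ H.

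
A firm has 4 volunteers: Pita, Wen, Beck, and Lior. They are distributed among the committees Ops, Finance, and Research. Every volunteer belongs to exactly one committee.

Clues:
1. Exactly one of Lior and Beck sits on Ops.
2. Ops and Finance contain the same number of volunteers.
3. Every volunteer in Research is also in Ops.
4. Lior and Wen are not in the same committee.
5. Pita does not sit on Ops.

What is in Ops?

Ops = {Beck, Wen}

From (5): Pita ∉ Ops.
(3) contrapositive: Pita ∉ Research.
Only one committee left: Pita ∈ Finance.
Suppose Wen ∉ Ops: no assignment then satisfies all the clues, so Wen ∈ Ops.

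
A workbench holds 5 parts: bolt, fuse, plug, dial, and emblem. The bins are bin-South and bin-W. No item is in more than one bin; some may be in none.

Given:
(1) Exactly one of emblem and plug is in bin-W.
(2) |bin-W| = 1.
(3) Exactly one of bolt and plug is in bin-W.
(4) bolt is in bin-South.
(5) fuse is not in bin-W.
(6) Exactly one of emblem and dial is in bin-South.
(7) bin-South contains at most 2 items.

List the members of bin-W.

bin-W = {plug}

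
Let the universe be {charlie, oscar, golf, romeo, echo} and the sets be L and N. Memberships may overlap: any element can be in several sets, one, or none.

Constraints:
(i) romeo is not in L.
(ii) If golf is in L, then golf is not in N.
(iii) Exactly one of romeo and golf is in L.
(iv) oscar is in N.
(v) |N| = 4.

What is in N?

N = {charlie, echo, oscar, romeo}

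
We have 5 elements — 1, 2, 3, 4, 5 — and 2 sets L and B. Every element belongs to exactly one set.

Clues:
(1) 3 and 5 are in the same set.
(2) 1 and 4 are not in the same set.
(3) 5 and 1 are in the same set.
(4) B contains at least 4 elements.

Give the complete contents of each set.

L = {4}; B = {1, 2, 3, 5}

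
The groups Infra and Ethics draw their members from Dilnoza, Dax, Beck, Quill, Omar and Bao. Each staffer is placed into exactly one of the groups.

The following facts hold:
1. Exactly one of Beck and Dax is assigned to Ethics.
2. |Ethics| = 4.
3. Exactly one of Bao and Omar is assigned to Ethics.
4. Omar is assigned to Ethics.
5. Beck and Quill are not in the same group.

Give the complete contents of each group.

Infra = {Bao, Beck}; Ethics = {Dax, Dilnoza, Omar, Quill}

From (4): Omar ∈ Ethics.
(3) (exactly one): Bao ∉ Ethics.
Only one group left: Bao ∈ Infra.
Suppose Dilnoza ∈ Infra: no assignment then satisfies all the clues, so Dilnoza ∉ Infra.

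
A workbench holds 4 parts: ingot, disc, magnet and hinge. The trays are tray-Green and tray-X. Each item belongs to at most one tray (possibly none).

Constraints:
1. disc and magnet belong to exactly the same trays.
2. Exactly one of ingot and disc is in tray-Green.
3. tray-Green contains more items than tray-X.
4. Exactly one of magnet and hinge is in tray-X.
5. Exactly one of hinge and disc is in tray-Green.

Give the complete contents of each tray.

tray-Green = {disc, magnet}; tray-X = {hinge}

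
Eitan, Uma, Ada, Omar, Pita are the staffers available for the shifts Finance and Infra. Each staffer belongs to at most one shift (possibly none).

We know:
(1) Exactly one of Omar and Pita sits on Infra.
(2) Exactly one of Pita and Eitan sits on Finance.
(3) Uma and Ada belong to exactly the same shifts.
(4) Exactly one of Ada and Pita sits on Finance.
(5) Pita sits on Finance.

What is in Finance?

Finance = {Pita}

From (5): Pita ∈ Finance.
(1) (exactly one): Omar ∈ Infra.
(2) (exactly one): Eitan ∉ Finance.
(4) (exactly one): Ada ∉ Finance.
(3): Uma matches Ada: Uma ∉ Finance.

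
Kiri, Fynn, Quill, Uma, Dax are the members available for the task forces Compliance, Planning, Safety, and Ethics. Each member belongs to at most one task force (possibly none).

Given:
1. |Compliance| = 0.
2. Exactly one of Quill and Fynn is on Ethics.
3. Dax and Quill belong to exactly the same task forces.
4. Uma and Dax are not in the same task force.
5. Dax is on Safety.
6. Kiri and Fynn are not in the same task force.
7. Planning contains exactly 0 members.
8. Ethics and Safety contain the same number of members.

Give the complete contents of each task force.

Compliance = {}; Planning = {}; Safety = {Dax, Quill}; Ethics = {Fynn, Uma}

From (5): Dax ∈ Safety.
(1): Compliance already has 0, so the rest are out.
(3): Quill matches Dax: Quill ∉ Planning.
(3): Quill matches Dax: Quill ∈ Safety.
(4): Uma ∉ Safety.
(7): Planning already has 0, so the rest are out.
(2) (exactly one): Fynn ∈ Ethics.
(6): Kiri ∉ Ethics.
Suppose Kiri ∈ Safety: no assignment then satisfies all the clues, so Kiri ∉ Safety.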